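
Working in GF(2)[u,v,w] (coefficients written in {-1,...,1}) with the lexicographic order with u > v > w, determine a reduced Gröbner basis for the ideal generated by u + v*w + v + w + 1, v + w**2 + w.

G = {u + w**3 + 1, v + w**2 + w}

f_1 = u + v*w + v + w + 1, LT = u.
f_2 = v + w**2 + w, LT = v.

S(f_1,f_2): leading monomials are coprime, so the S-polynomial reduces to 0 (Buchberger's first criterion).
Every S-polynomial of the final basis reduces to 0, so we have a Gröbner basis.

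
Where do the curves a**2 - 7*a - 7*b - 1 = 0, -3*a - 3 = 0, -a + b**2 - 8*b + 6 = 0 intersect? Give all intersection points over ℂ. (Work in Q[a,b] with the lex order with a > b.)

{(-1, 1)}

Compute a lex Gröbner basis by Buchberger's algorithm.
f_1 = a**2 - 7*a - 7*b - 1, LT = a**2.
f_2 = -3*a - 3, LT = a.
f_3 = -a + b**2 - 8*b + 6, LT = a.

S(f_1,f_2): lcm = a**2. S = -8*a - 7*b - 1.
  leading term a: subtract (8/3)·f_2 from -8*a - 7*b - 1 → -7*b + 7
  leading term b: no divisor's leading term divides it; move -7*b to the remainder.
  leading term 1: no divisor's leading term divides it; move 7 to the remainder.
  remainder -7*b + 7 ≠ 0; add h_4 = -7*b + 7 to the basis.

The other S-polynomials (S(f_1,f_3), S(f_2,f_3), S(f_1,h_4), S(f_2,h_4), S(f_3,h_4)) all reduce to 0 modulo the current basis, so we have a Gröbner basis.
Inter-reduce: drop elements whose leading term is divisible by another's, tail-reduce, and make monic.
Reduced Gröbner basis: {a + 1, b - 1}.

From the last basis element, b - 1 = 0, so b takes values in {1}. Each choice, substituted upward through the basis, yields the corresponding point(s) of the solution set.
  b = 1: the earlier basis element becomes a + 1 = 0, giving a = -1 — point (-1, 1).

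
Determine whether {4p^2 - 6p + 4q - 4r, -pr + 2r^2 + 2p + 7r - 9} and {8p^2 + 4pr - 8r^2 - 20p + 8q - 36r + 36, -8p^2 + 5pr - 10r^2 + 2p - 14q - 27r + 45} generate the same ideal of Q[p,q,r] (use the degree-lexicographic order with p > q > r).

No, the ideals differ.

Since reduced Gröbner bases are canonical representatives of ideals under a given ordering, it suffices to compute and compare them.
Buchberger on the first generating set:
f_1 = 4p^2 - 6p + 4q - 4r, LT = p^2.
f_2 = -pr + 2r^2 + 2p + 7r - 9, LT = pr.

S(f_1,f_2): lcm = p^2r. S = 2pr^2 + 2p^2 + 11/2pr + qr - r^2 - 9p.
  reduce S modulo (f_1, f_2):
  remainder 4r^3 + qr + 32r^2 + 13p - 2q + 101/2r - 171/2 ≠ 0; add g_3 = 4r^3 + qr + 32r^2 + 13p - 2q + 101/2r - 171/2 to the basis.

The other S-polynomials (S(f_1,g_3), S(f_2,g_3)) all reduce to 0 modulo the current basis, so we have a Gröbner basis.
Inter-reduce: drop elements whose leading term is divisible by another's, tail-reduce, and make monic.
Reduced Gröbner basis: {r^3 + 1/4qr + 8r^2 + 13/4p - 1/2q + 101/8r - 171/8, p^2 - 3/2p + q - r, pr - 2r^2 - 2p - 7r + 9}.

Buchberger on the second generating set:
h_1 = 8p^2 + 4pr - 8r^2 - 20p + 8q - 36r + 36, LT = p^2.
h_2 = -8p^2 + 5pr - 10r^2 + 2p - 14q - 27r + 45, LT = p^2.

S(h_1,h_2): lcm = p^2. S = 9/8pr - 9/4r^2 - 9/4p - 3/4q - 63/8r + 81/8.
  reduce S modulo (h_1, h_2):
  remainder 9/8pr - 9/4r^2 - 9/4p - 3/4q - 63/8r + 81/8 ≠ 0; add k_3 = 9/8pr - 9/4r^2 - 9/4p - 3/4q - 63/8r + 81/8 to the basis.

S(h_1,k_3): lcm = p^2r. S = 5/2pr^2 - r^3 + 2p^2 + 2/3pq + 9/2pr + qr - 9/2r^2 - 9p + 9/2r.
  reduce S modulo (h_1, h_2, k_3):
  remainder 4r^3 + 2/3pq + 8/3qr + 32r^2 + 13p + 11/3q + 101/2r - 171/2 ≠ 0; add k_4 = 4r^3 + 2/3pq + 8/3qr + 32r^2 + 13p + 11/3q + 101/2r - 171/2 to the basis.

The other S-polynomials (S(h_2,k_3), S(h_1,k_4), S(h_2,k_4), S(k_3,k_4)) all reduce to 0 modulo the current basis, so we have a Gröbner basis.
Inter-reduce: drop elements whose leading term is divisible by another's, tail-reduce, and make monic.
Reduced Gröbner basis: {r^3 + 1/6pq + 2/3qr + 8r^2 + 13/4p + 11/12q + 101/8r - 171/8, p^2 - 3/2p + 4/3q - r, pr - 2r^2 - 2p - 2/3q - 7r + 9}.

The bases are distinct; the ideals are different.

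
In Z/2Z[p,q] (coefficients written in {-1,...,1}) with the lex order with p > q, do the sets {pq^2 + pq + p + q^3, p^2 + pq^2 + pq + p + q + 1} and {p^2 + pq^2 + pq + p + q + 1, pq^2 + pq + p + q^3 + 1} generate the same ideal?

No, the ideals differ.

Equality of ideals is decidable: compute both reduced Gröbner bases (unique for the ordering) and check whether they agree.
Buchberger on the first generating set:
f_1 = pq^2 + pq + p + q^3, LT = pq^2.
f_2 = p^2 + pq^2 + pq + p + q + 1, LT = p^2.

S(f_1,f_2): lcm = p^2q^2. S = p^2q + p^2 + pq^4 + pq^2 + q^3 + q^2.
  reduce S modulo (f_1, f_2):
  remainder p + q^5 + q^3 + 1 ≠ 0; add g_3 = p + q^5 + q^3 + 1 to the basis.

S(f_1,g_3): lcm = pq^2. S = pq + p + q^7 + q^5 + q^3 + q^2.
  reduce S modulo (f_1, f_2, g_3):
  remainder q^7 + q^6 + q^4 + q^2 + q + 1 ≠ 0; add g_4 = q^7 + q^6 + q^4 + q^2 + q + 1 to the basis.

The other S-polynomials (S(f_2,g_3), S(f_1,g_4), S(f_2,g_4), S(g_3,g_4)) all reduce to 0 modulo the current basis, so we have a Gröbner basis.
Inter-reduce: drop elements whose leading term is divisible by another's, tail-reduce, and make monic.
Reduced Gröbner basis: {p + q^5 + q^3 + 1, q^7 + q^6 + q^4 + q^2 + q + 1}.

Buchberger on the second generating set:
h_1 = p^2 + pq^2 + pq + p + q + 1, LT = p^2.
h_2 = pq^2 + pq + p + q^3 + 1, LT = pq^2.

S(h_1,h_2): lcm = p^2q^2. S = p^2q + p^2 + pq^4 + pq^2 + p + q^3 + q^2.
  reduce S modulo (h_1, h_2):
  remainder q^5 + q^3 + q^2 + 1 ≠ 0; add k_3 = q^5 + q^3 + q^2 + 1 to the basis.

The other S-polynomials (S(h_1,k_3), S(h_2,k_3)) all reduce to 0 modulo the current basis, so we have a Gröbner basis.
Inter-reduce: drop elements whose leading term is divisible by another's, tail-reduce, and make monic.
Reduced Gröbner basis: {p^2 + q^3 + q, pq^2 + pq + p + q^3 + 1, q^5 + q^3 + q^2 + 1}.

Since the reduced bases disagree, the two ideals are not the same.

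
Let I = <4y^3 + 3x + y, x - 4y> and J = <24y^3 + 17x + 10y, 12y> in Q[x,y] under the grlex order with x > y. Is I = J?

No, the ideals differ.

Two ideals are equal iff their reduced Gröbner bases coincide (the reduced basis is unique for a fixed ordering).
Buchberger on the first generating set:
f_1 = 4y^3 + 3x + y, LT = y^3.
f_2 = x - 4y, LT = x.

S(f_1,f_2): leading monomials are coprime, so the S-polynomial reduces to 0 (Buchberger's first criterion).
Every S-polynomial of the final basis reduces to 0, so we have a Gröbner basis.
Inter-reduce: drop elements whose leading term is divisible by another's, tail-reduce, and make monic.
Reduced Gröbner basis: {y^3 + 13/4y, x - 4y}.

Buchberger on the second generating set:
h_1 = 24y^3 + 17x + 10y, LT = y^3.
h_2 = 12y, LT = y.

S(h_1,h_2): lcm = y^3. S = 17/24x + 5/12y.
  leading term x: no divisor's leading term divides it; move 17/24x to the remainder.
  leading term y: subtract (5/144)·h_2 from 5/12y → 0
  remainder 17/24x ≠ 0; add k_3 = 17/24x to the basis.

S(h_1,k_3): leading monomials are coprime, so the S-polynomial reduces to 0 (Buchberger's first criterion).
S(h_2,k_3): leading monomials are coprime, so the S-polynomial reduces to 0 (Buchberger's first criterion).
Every S-polynomial of the final basis reduces to 0, so we have a Gröbner basis.
Inter-reduce: drop elements whose leading term is divisible by another's, tail-reduce, and make monic.
Reduced Gröbner basis: {x, y}.

These differ, so the ideals are not equal.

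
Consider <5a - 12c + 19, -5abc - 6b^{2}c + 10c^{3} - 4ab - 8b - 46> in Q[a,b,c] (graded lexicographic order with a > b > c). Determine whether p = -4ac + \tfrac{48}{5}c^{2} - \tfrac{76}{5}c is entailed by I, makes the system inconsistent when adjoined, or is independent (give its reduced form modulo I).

-4ac + \tfrac{48}{5}c^{2} - \tfrac{76}{5}c lies in I (it reduces to 0).

First compute the reduced Gröbner basis of I by Buchberger's algorithm.
f_1 = 5a - 12c + 19, LT = a.
f_2 = -5abc - 6b^{2}c + 10c^{3} - 4ab - 8b - 46, LT = abc.

S(f_1,f_2): lcm = abc. S = -\tfrac{6}{5}b^{2}c - \tfrac{12}{5}bc^{2} + 2c^{3} - \tfrac{4}{5}ab + \tfrac{19}{5}bc - \tfrac{8}{5}b - \tfrac{46}{5}.
  leading term b^{2}c: no divisor's leading term divides it; move -\tfrac{6}{5}b^{2}c to the remainder.
  leading term bc^{2}: no divisor's leading term divides it; move -\tfrac{12}{5}bc^{2} to the remainder.
  leading term c^{3}: no divisor's leading term divides it; move 2c^{3} to the remainder.
  leading term ab: subtract (-\tfrac{4}{25}b)·f_1 from -\tfrac{4}{5}ab + \tfrac{19}{5}bc - \tfrac{8}{5}b - \tfrac{46}{5} → \tfrac{47}{25}bc + \tfrac{36}{25}b - \tfrac{46}{5}
  leading term bc: no divisor's leading term divides it; move \tfrac{47}{25}bc to the remainder.
  leading term b: no divisor's leading term divides it; move \tfrac{36}{25}b to the remainder.
  leading term 1: no divisor's leading term divides it; move -\tfrac{46}{5} to the remainder.
  remainder -\tfrac{6}{5}b^{2}c - \tfrac{12}{5}bc^{2} + 2c^{3} + \tfrac{47}{25}bc + \tfrac{36}{25}b - \tfrac{46}{5} ≠ 0; add h_3 = -\tfrac{6}{5}b^{2}c - \tfrac{12}{5}bc^{2} + 2c^{3} + \tfrac{47}{25}bc + \tfrac{36}{25}b - \tfrac{46}{5} to the basis.

The other S-polynomials (S(f_1,h_3), S(f_2,h_3)) all reduce to 0 modulo the current basis, so we have a Gröbner basis.
Inter-reduce: drop elements whose leading term is divisible by another's, tail-reduce, and make monic.
Reduced Gröbner basis: {b^{2}c + 2bc^{2} - \tfrac{5}{3}c^{3} - \tfrac{47}{30}bc - \tfrac{6}{5}b + \tfrac{23}{3}, a - \tfrac{12}{5}c + \tfrac{19}{5}}.
Label its elements g_1 = b^{2}c + 2bc^{2} - \tfrac{5}{3}c^{3} - \tfrac{47}{30}bc - \tfrac{6}{5}b + \tfrac{23}{3}, g_2 = a - \tfrac{12}{5}c + \tfrac{19}{5}.

Reduce p = -4ac + \tfrac{48}{5}c^{2} - \tfrac{76}{5}c modulo G:
  leading term ac: subtract (-4c)·g_2 from -4ac + \tfrac{48}{5}c^{2} - \tfrac{76}{5}c → 0
  normal form = 0.
Since the normal form is 0, p ∈ I.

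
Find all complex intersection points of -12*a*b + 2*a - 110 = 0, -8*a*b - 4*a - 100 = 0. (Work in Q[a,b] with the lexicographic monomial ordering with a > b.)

Compute a lex Gröbner basis by Buchberger's algorithm.
f_1 = -12*a*b + 2*a - 110, LT = a*b.
f_2 = -8*a*b - 4*a - 100, LT = a*b.

S(f_1,f_2): lcm = a*b. S = -2/3*a - 10/3.
  reduce S modulo (f_1, f_2):
  remainder -2/3*a - 10/3 ≠ 0; add h_3 = -2/3*a - 10/3 to the basis.

S(f_1,h_3): lcm = a*b. S = -1/6*a - 5*b + 55/6.
  reduce S modulo (f_1, f_2, h_3):
  remainder -5*b + 10 ≠ 0; add h_4 = -5*b + 10 to the basis.

The other S-polynomials (S(f_2,h_3), S(f_1,h_4), S(f_2,h_4), S(h_3,h_4)) all reduce to 0 modulo the current basis, so we have a Gröbner basis.
Inter-reduce: drop elements whose leading term is divisible by another's, tail-reduce, and make monic.
Reduced Gröbner basis: {a + 5, b - 2}.

Elimination: the polynomial b - 2 lies in the elimination ideal for b, so b ∈ {2}. For each such b, the remaining basis elements (now univariate) give the rest of the solution.
  b = 2: the earlier basis element becomes a + 5 = 0, giving a = -5 — point (-5, 2).

{(-5, 2)}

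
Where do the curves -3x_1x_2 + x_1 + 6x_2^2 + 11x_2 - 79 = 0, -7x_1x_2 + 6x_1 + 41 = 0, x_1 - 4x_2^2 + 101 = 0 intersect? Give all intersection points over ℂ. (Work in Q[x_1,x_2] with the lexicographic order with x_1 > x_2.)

{(-1, -5)}

Compute a lex Gröbner basis by Buchberger's algorithm.
f_1 = -3x_1x_2 + x_1 + 6x_2^2 + 11x_2 - 79, LT = x_1x_2.
f_2 = -7x_1x_2 + 6x_1 + 41, LT = x_1x_2.
f_3 = x_1 - 4x_2^2 + 101, LT = x_1.

S(f_1,f_2): lcm = x_1x_2. S = 11/21x_1 - 2x_2^2 - 11/3x_2 + 676/21.
  leading term x_1: subtract (11/21)·f_3 from 11/21x_1 - 2x_2^2 - 11/3x_2 + 676/21 → 2/21x_2^2 - 11/3x_2 - 145/7
  leading term x_2^2: no divisor's leading term divides it; move 2/21x_2^2 to the remainder.
  leading term x_2: no divisor's leading term divides it; move -11/3x_2 to the remainder.
  leading term 1: no divisor's leading term divides it; move -145/7 to the remainder.
  remainder 2/21x_2^2 - 11/3x_2 - 145/7 ≠ 0; add h_4 = 2/21x_2^2 - 11/3x_2 - 145/7 to the basis.

S(f_1,f_3): lcm = x_1x_2. S = -1/3x_1 + 4x_2^3 - 2x_2^2 - 314/3x_2 + 79/3.
  leading term x_1: subtract (-1/3)·f_3 from -1/3x_1 + 4x_2^3 - 2x_2^2 - 314/3x_2 + 79/3 → 4x_2^3 - 10/3x_2^2 - 314/3x_2 + 60
  leading term x_2^3: subtract (42x_2)·h_4 from 4x_2^3 - 10/3x_2^2 - 314/3x_2 + 60 → 452/3x_2^2 + 2296/3x_2 + 60
  leading term x_2^2: subtract (1582)·h_4 from 452/3x_2^2 + 2296/3x_2 + 60 → 6566x_2 + 32830
  leading term x_2: no divisor's leading term divides it; move 6566x_2 to the remainder.
  leading term 1: no divisor's leading term divides it; move 32830 to the remainder.
  remainder 6566x_2 + 32830 ≠ 0; add h_5 = 6566x_2 + 32830 to the basis.

S(f_2,f_3): lcm = x_1x_2. S = -6/7x_1 + 4x_2^3 - 101x_2 - 41/7.
  leading term x_1: subtract (-6/7)·f_3 from -6/7x_1 + 4x_2^3 - 101x_2 - 41/7 → 4x_2^3 - 24/7x_2^2 - 101x_2 + 565/7
  leading term x_2^3: subtract (42x_2)·h_4 from 4x_2^3 - 24/7x_2^2 - 101x_2 + 565/7 → 1054/7x_2^2 + 769x_2 + 565/7
  leading term x_2^2: subtract (1581)·h_4 from 1054/7x_2^2 + 769x_2 + 565/7 → 6566x_2 + 32830
  leading term x_2: subtract (1)·h_5 from 6566x_2 + 32830 → 0
  remainder 0.

S(f_1,h_4): lcm = x_1x_2^2. S = 229/6x_1x_2 + 435/2x_1 - 2x_2^3 - 11/3x_2^2 + 79/3x_2.
  leading term x_1x_2: subtract (-229/18)·f_1 from 229/6x_1x_2 + 435/2x_1 - 2x_2^3 - 11/3x_2^2 + 79/3x_2 → 2072/9x_1 - 2x_2^3 + 218/3x_2^2 + 2993/18x_2 - 18091/18
  leading term x_1: subtract (2072/9)·f_3 from 2072/9x_1 - 2x_2^3 + 218/3x_2^2 + 2993/18x_2 - 18091/18 → -2x_2^3 + 8942/9x_2^2 + 2993/18x_2 - 48515/2
  leading term x_2^3: subtract (-21x_2)·h_4 from -2x_2^3 + 8942/9x_2^2 + 2993/18x_2 - 48515/2 → 8249/9x_2^2 - 4837/18x_2 - 48515/2
  leading term x_2^2: subtract (57743/6)·h_4 from 8249/9x_2^2 - 4837/18x_2 - 48515/2 → 105056/3x_2 + 525280/3
  leading term x_2: subtract (16/3)·h_5 from 105056/3x_2 + 525280/3 → 0
  remainder 0.

S(f_2,h_4): lcm = x_1x_2^2. S = 527/14x_1x_2 + 435/2x_1 - 41/7x_2.
  leading term x_1x_2: subtract (-527/42)·f_1 from 527/14x_1x_2 + 435/2x_1 - 41/7x_2 → 4831/21x_1 + 527/7x_2^2 + 793/6x_2 - 41633/42
  leading term x_1: subtract (4831/21)·f_3 from 4831/21x_1 + 527/7x_2^2 + 793/6x_2 - 41633/42 → 20905/21x_2^2 + 793/6x_2 - 339165/14
  leading term x_2^2: subtract (20905/2)·h_4 from 20905/21x_2^2 + 793/6x_2 - 339165/14 → 38458x_2 + 192290
  leading term x_2: subtract (41/7)·h_5 from 38458x_2 + 192290 → 0
  remainder 0.

S(f_3,h_4): leading monomials are coprime, so the S-polynomial reduces to 0 (Buchberger's first criterion).
S(f_1,h_5): lcm = x_1x_2. S = -16/3x_1 - 2x_2^2 - 11/3x_2 + 79/3.
  leading term x_1: subtract (-16/3)·f_3 from -16/3x_1 - 2x_2^2 - 11/3x_2 + 79/3 → -70/3x_2^2 - 11/3x_2 + 565
  leading term x_2^2: subtract (-245)·h_4 from -70/3x_2^2 - 11/3x_2 + 565 → -902x_2 - 4510
  leading term x_2: subtract (-451/3283)·h_5 from -902x_2 - 4510 → 0
  remainder 0.

S(f_2,h_5): lcm = x_1x_2. S = -41/7x_1 - 41/7.
  leading term x_1: subtract (-41/7)·f_3 from -41/7x_1 - 41/7 → -164/7x_2^2 + 4100/7
  leading term x_2^2: subtract (-246)·h_4 from -164/7x_2^2 + 4100/7 → -902x_2 - 4510
  leading term x_2: subtract (-451/3283)·h_5 from -902x_2 - 4510 → 0
  remainder 0.

S(f_3,h_5): leading monomials are coprime, so the S-polynomial reduces to 0 (Buchberger's first criterion).
S(h_4,h_5): lcm = x_2^2. S = -87/2x_2 - 435/2.
  leading term x_2: subtract (-87/13132)·h_5 from -87/2x_2 - 435/2 → 0
  remainder 0.

Every S-polynomial of the final basis reduces to 0, so we have a Gröbner basis.
Inter-reduce: drop elements whose leading term is divisible by another's, tail-reduce, and make monic.
Reduced Gröbner basis: {x_1 + 1, x_2 + 5}.

The lex basis is triangular: the last element involves only x_2. Solving x_2 + 5 = 0 gives x_2 ∈ {-5}; substituting each value into the earlier elements determines the remaining variables.
  x_2 = -5: the earlier basis element becomes x_1 + 1 = 0, giving x_1 = -1 — point (-1, -5).
Substituting each solution back into the original system confirms all equations vanish.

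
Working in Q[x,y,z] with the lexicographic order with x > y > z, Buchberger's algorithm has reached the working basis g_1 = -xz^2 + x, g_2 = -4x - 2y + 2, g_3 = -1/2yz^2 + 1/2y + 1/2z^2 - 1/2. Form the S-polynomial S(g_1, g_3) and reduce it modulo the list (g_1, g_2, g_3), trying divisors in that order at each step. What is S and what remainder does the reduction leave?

lcm(LM(g_1), LM(g_3)) = xyz^2.
S = (lcm/LT(g_1))·g_1 − (lcm/LT(g_3))·g_3 = xz^2 - x.
Reduce S modulo (g_1, g_2, g_3) in that order:
  leading term xz^2: subtract (-1)·g_1 from xz^2 - x → 0
The remainder is 0, so this S-polynomial contributes no new basis element.

S(g_1, g_3) = xz^2 - x; remainder on division = 0.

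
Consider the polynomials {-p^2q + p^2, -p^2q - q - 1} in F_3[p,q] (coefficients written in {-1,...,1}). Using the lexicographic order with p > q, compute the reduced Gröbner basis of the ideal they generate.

f_1 = -p^2q + p^2, LT = p^2q.
f_2 = -p^2q - q - 1, LT = p^2q.

S(f_1,f_2): lcm = p^2q. S = -p^2 - q - 1.
  leading term p^2: no divisor's leading term divides it; move -p^2 to the remainder.
  leading term q: no divisor's leading term divides it; move -q to the remainder.
  leading term 1: no divisor's leading term divides it; move -1 to the remainder.
  remainder -p^2 - q - 1 ≠ 0; add g_3 = -p^2 - q - 1 to the basis.

S(f_1,g_3): lcm = p^2q. S = -p^2 - q^2 - q.
  leading term p^2: subtract (1)·g_3 from -p^2 - q^2 - q → -q^2 + 1
  leading term q^2: no divisor's leading term divides it; move -q^2 to the remainder.
  leading term 1: no divisor's leading term divides it; move 1 to the remainder.
  remainder -q^2 + 1 ≠ 0; add g_4 = -q^2 + 1 to the basis.

The other S-polynomials (S(f_2,g_3), S(f_1,g_4), S(f_2,g_4), S(g_3,g_4)) all reduce to 0 modulo the current basis, so we have a Gröbner basis.
Inter-reduce: drop elements whose leading term is divisible by another's, tail-reduce, and make monic.

G = {p^2 + q + 1, q^2 - 1}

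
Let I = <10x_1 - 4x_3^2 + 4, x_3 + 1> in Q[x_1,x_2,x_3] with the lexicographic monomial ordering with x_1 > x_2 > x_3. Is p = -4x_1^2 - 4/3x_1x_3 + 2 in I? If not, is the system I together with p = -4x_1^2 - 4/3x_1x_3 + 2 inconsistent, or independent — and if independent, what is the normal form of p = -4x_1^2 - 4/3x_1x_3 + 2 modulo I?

Adjoining -4x_1^2 - 4/3x_1x_3 + 2 makes the ideal the whole ring: the system is inconsistent.

First compute the reduced Gröbner basis of I by Buchberger's algorithm.
f_1 = 10x_1 - 4x_3^2 + 4, LT = x_1.
f_2 = x_3 + 1, LT = x_3.

The S-polynomials (S(f_1,f_2)) all reduce to 0 modulo the current basis, so we have a Gröbner basis.
Inter-reduce: drop elements whose leading term is divisible by another's, tail-reduce, and make monic.
Reduced Gröbner basis: {x_1, x_3 + 1}.
Label its elements g_1 = x_1, g_2 = x_3 + 1.

Reduce p = -4x_1^2 - 4/3x_1x_3 + 2 modulo G:
  leading term x_1^2: subtract (-4x_1)·g_1 from -4x_1^2 - 4/3x_1x_3 + 2 → -4/3x_1x_3 + 2
  leading term x_1x_3: subtract (-4/3x_3)·g_1 from -4/3x_1x_3 + 2 → 2
  leading term 1: no divisor's leading term divides it; move 2 to the remainder.
  normal form = 2.
The normal form is nonzero, so p ∉ I. Since p minus its normal form lies in I, I + (p) = I + (r) where r = 2; decide whether this ideal is the whole ring.
Here r = 2 is a nonzero constant, hence a unit: 1 ∈ I + (p), the Gröbner basis of I + (p) is {1}, and the enlarged system has no common solution — adjoining p is inconsistent.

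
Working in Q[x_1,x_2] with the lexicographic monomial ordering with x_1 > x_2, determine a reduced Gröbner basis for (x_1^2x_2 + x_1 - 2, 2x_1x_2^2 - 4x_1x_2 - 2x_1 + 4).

G = {x_1 + x_2^3 - 4x_2^2 + 4x_2 - 2, x_2^4 - 4x_2^3 + 3x_2^2}

f_1 = x_1^2x_2 + x_1 - 2, LT = x_1^2x_2.
f_2 = 2x_1x_2^2 - 4x_1x_2 - 2x_1 + 4, LT = x_1x_2^2.

S(f_1,f_2): lcm = x_1^2x_2^2. S = 2x_1^2x_2 + x_1^2 + x_1x_2 - 2x_1 - 2x_2.
  reduce S modulo (f_1, f_2):
  remainder x_1^2 + x_1x_2 - 4x_1 - 2x_2 + 4 ≠ 0; add g_3 = x_1^2 + x_1x_2 - 4x_1 - 2x_2 + 4 to the basis.

S(f_1,g_3): lcm = x_1^2x_2. S = -x_1x_2^2 + 4x_1x_2 + x_1 + 2x_2^2 - 4x_2 - 2.
  reduce S modulo (f_1, f_2, g_3):
  remainder 2x_1x_2 + 2x_2^2 - 4x_2 ≠ 0; add g_4 = 2x_1x_2 + 2x_2^2 - 4x_2 to the basis.

S(f_2,g_3): lcm = x_1^2x_2^2. S = -2x_1^2x_2 - x_1^2 - x_1x_2^3 + 4x_1x_2^2 + 2x_1 + 2x_2^3 - 4x_2^2.
  reduce S modulo (f_1, f_2, g_3, g_4):
  remainder 2x_1 + 2x_2^3 - 8x_2^2 + 8x_2 - 4 ≠ 0; add g_5 = 2x_1 + 2x_2^3 - 8x_2^2 + 8x_2 - 4 to the basis.

S(f_2,g_5): lcm = x_1x_2^2. S = -2x_1x_2 - x_1 - x_2^5 + 4x_2^4 - 4x_2^3 + 2x_2^2 + 2.
  reduce S modulo (f_1, f_2, g_3, g_4, g_5):
  remainder -x_2^5 + 4x_2^4 - 3x_2^3 ≠ 0; add g_6 = -x_2^5 + 4x_2^4 - 3x_2^3 to the basis.

S(g_4,g_5): lcm = x_1x_2. S = -x_2^4 + 4x_2^3 - 3x_2^2.
  reduce S modulo (f_1, f_2, g_3, g_4, g_5, g_6):
  remainder -x_2^4 + 4x_2^3 - 3x_2^2 ≠ 0; add g_7 = -x_2^4 + 4x_2^3 - 3x_2^2 to the basis.

The other S-polynomials (S(f_1,g_4), S(f_2,g_4), S(g_3,g_4), S(f_1,g_5), S(g_3,g_5), S(f_1,g_6), S(f_2,g_6), S(g_3,g_6), S(g_4,g_6), S(g_5,g_6), S(f_1,g_7), S(f_2,g_7), S(g_3,g_7), S(g_4,g_7), S(g_5,g_7), S(g_6,g_7)) all reduce to 0 modulo the current basis, so we have a Gröbner basis.
Inter-reduce: drop elements whose leading term is divisible by another's, tail-reduce, and make monic.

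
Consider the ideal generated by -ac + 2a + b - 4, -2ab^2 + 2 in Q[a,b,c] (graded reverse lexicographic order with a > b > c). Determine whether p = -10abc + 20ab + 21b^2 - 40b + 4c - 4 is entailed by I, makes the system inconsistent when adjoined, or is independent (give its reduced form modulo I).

First compute the reduced Gröbner basis of I by Buchberger's algorithm.
f_1 = -ac + 2a + b - 4, LT = ac.
f_2 = -2ab^2 + 2, LT = ab^2.

S(f_1,f_2): lcm = ab^2c. S = -2ab^2 - b^3 + 4b^2 + c.
  leading term ab^2: subtract (1)·f_2 from -2ab^2 - b^3 + 4b^2 + c → -b^3 + 4b^2 + c - 2
  leading term b^3: no divisor's leading term divides it; move -b^3 to the remainder.
  leading term b^2: no divisor's leading term divides it; move 4b^2 to the remainder.
  leading term c: no divisor's leading term divides it; move c to the remainder.
  leading term 1: no divisor's leading term divides it; move -2 to the remainder.
  remainder -b^3 + 4b^2 + c - 2 ≠ 0; add h_3 = -b^3 + 4b^2 + c - 2 to the basis.

The other S-polynomials (S(f_1,h_3), S(f_2,h_3)) all reduce to 0 modulo the current basis, so we have a Gröbner basis.
Inter-reduce: drop elements whose leading term is divisible by another's, tail-reduce, and make monic.
Reduced Gröbner basis: {ab^2 - 1, b^3 - 4b^2 - c + 2, ac - 2a - b + 4}.
Label its elements g_1 = ab^2 - 1, g_2 = b^3 - 4b^2 - c + 2, g_3 = ac - 2a - b + 4.

Reduce p = -10abc + 20ab + 21b^2 - 40b + 4c - 4 modulo G:
  leading term abc: subtract (-10b)·g_3 from -10abc + 20ab + 21b^2 - 40b + 4c - 4 → 11b^2 + 4c - 4
  leading term b^2: no divisor's leading term divides it; move 11b^2 to the remainder.
  leading term c: no divisor's leading term divides it; move 4c to the remainder.
  leading term 1: no divisor's leading term divides it; move -4 to the remainder.
  normal form = 11b^2 + 4c - 4.
The normal form is nonzero, so p ∉ I. Since p minus its normal form lies in I, I + (p) = I + (r) where r = 11b^2 + 4c - 4; decide whether this ideal is the whole ring.
Run Buchberger on G together with r (pairs among the g_i already reduce to 0 since G is a Gröbner basis):
g_1 = ab^2 - 1, LT = ab^2.
g_2 = b^3 - 4b^2 - c + 2, LT = b^3.
g_3 = ac - 2a - b + 4, LT = ac.
r = 11b^2 + 4c - 4, LT = b^2.

S(g_1,r): lcm = ab^2. S = -4/11ac + 4/11a - 1.
  leading term ac: subtract (-4/11)·g_3 from -4/11ac + 4/11a - 1 → -4/11a - 4/11b + 5/11
  leading term a: no divisor's leading term divides it; move -4/11a to the remainder.
  leading term b: no divisor's leading term divides it; move -4/11b to the remainder.
  leading term 1: no divisor's leading term divides it; move 5/11 to the remainder.
  remainder -4/11a - 4/11b + 5/11 ≠ 0; add m_5 = -4/11a - 4/11b + 5/11 to the basis.

S(g_2,r): lcm = b^3. S = -4b^2 - 4/11bc + 4/11b - c + 2.
  leading term b^2: subtract (-4/11)·r from -4b^2 - 4/11bc + 4/11b - c + 2 → -4/11bc + 4/11b + 5/11c + 6/11
  leading term bc: no divisor's leading term divides it; move -4/11bc to the remainder.
  leading term b: no divisor's leading term divides it; move 4/11b to the remainder.
  leading term c: no divisor's leading term divides it; move 5/11c to the remainder.
  leading term 1: no divisor's leading term divides it; move 6/11 to the remainder.
  remainder -4/11bc + 4/11b + 5/11c + 6/11 ≠ 0; add m_6 = -4/11bc + 4/11b + 5/11c + 6/11 to the basis.

S(r,m_6): lcm = b^2c. S = b^2 + 5/4bc + 4/11c^2 + 3/2b - 4/11c.
  leading term b^2: subtract (1/11)·r from b^2 + 5/4bc + 4/11c^2 + 3/2b - 4/11c → 5/4bc + 4/11c^2 + 3/2b - 8/11c + 4/11
  leading term bc: subtract (-55/16)·m_6 from 5/4bc + 4/11c^2 + 3/2b - 8/11c + 4/11 → 4/11c^2 + 11/4b + 147/176c + 197/88
  leading term c^2: no divisor's leading term divides it; move 4/11c^2 to the remainder.
  leading term b: no divisor's leading term divides it; move 11/4b to the remainder.
  leading term c: no divisor's leading term divides it; move 147/176c to the remainder.
  leading term 1: no divisor's leading term divides it; move 197/88 to the remainder.
  remainder 4/11c^2 + 11/4b + 147/176c + 197/88 ≠ 0; add m_7 = 4/11c^2 + 11/4b + 147/176c + 197/88 to the basis.

The other S-polynomials (S(g_1,g_2), S(g_1,g_3), S(g_2,g_3), S(g_3,r), S(g_1,m_5), S(g_2,m_5), S(g_3,m_5), S(r,m_5), S(g_1,m_6), S(g_2,m_6), S(g_3,m_6), S(m_5,m_6), S(g_1,m_7), S(g_2,m_7), S(g_3,m_7), S(r,m_7), S(m_5,m_7), S(m_6,m_7)) all reduce to 0 modulo the current basis, so we have a Gröbner basis.
Inter-reduce: drop elements whose leading term is divisible by another's, tail-reduce, and make monic.
Reduced Gröbner basis: {b^2 + 4/11c - 4/11, bc - b - 5/4c - 3/2, c^2 + 121/16b + 147/64c + 197/32, a + b - 5/4}.
The reduced Gröbner basis of I + (p) is {b^2 + 4/11c - 4/11, bc - b - 5/4c - 3/2, c^2 + 121/16b + 147/64c + 197/32, a + b - 5/4} ≠ {1}, a proper ideal, so the enlarged system stays consistent: p is independent of I, with normal form 11b^2 + 4c - 4.

-10abc + 20ab + 21b^2 - 40b + 4c - 4 is independent of I; its normal form modulo I is 11b^2 + 4c - 4.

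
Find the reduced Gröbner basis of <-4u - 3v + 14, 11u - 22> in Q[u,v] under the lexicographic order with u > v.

G = {u - 2, v - 2}

Buchberger's algorithm terminates because the ascending chain of leading-term ideals stabilizes.

f_1 = -4u - 3v + 14, LT = u.
f_2 = 11u - 22, LT = u.

S(f_1,f_2): lcm = u. S = 3/4v - 3/2.
  leading term v: no divisor's leading term divides it; move 3/4v to the remainder.
  leading term 1: no divisor's leading term divides it; move -3/2 to the remainder.
  remainder 3/4v - 3/2 ≠ 0; add g_3 = 3/4v - 3/2 to the basis.

The other S-polynomials (S(f_1,g_3), S(f_2,g_3)) all reduce to 0 modulo the current basis, so we have a Gröbner basis.
Inter-reduce: drop elements whose leading term is divisible by another's, tail-reduce, and make monic.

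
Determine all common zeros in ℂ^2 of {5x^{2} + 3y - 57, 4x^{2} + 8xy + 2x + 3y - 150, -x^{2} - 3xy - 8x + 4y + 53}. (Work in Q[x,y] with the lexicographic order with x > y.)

Compute a lex Gröbner basis by Buchberger's algorithm.
f_1 = 5x^{2} + 3y - 57, LT = x^{2}.
f_2 = 4x^{2} + 8xy + 2x + 3y - 150, LT = x^{2}.
f_3 = -x^{2} - 3xy - 8x + 4y + 53, LT = x^{2}.

S(f_1,f_2): lcm = x^{2}. S = -2xy - \tfrac{1}{2}x - \tfrac{3}{20}y + \tfrac{261}{10}.
  leading term xy: no divisor's leading term divides it; move -2xy to the remainder.
  leading term x: no divisor's leading term divides it; move -\tfrac{1}{2}x to the remainder.
  leading term y: no divisor's leading term divides it; move -\tfrac{3}{20}y to the remainder.
  leading term 1: no divisor's leading term divides it; move \tfrac{261}{10} to the remainder.
  remainder -2xy - \tfrac{1}{2}x - \tfrac{3}{20}y + \tfrac{261}{10} ≠ 0; add h_4 = -2xy - \tfrac{1}{2}x - \tfrac{3}{20}y + \tfrac{261}{10} to the basis.

S(f_1,f_3): lcm = x^{2}. S = -3xy - 8x + \tfrac{23}{5}y + \tfrac{208}{5}.
  leading term xy: subtract (\tfrac{3}{2})·h_4 from -3xy - 8x + \tfrac{23}{5}y + \tfrac{208}{5} → -\tfrac{29}{4}x + \tfrac{193}{40}y + \tfrac{49}{20}
  leading term x: no divisor's leading term divides it; move -\tfrac{29}{4}x to the remainder.
  leading term y: no divisor's leading term divides it; move \tfrac{193}{40}y to the remainder.
  leading term 1: no divisor's leading term divides it; move \tfrac{49}{20} to the remainder.
  remainder -\tfrac{29}{4}x + \tfrac{193}{40}y + \tfrac{49}{20} ≠ 0; add h_5 = -\tfrac{29}{4}x + \tfrac{193}{40}y + \tfrac{49}{20} to the basis.

S(f_1,h_4): lcm = x^{2}y. S = -\tfrac{1}{4}x^{2} - \tfrac{3}{40}xy + \tfrac{261}{20}x + \tfrac{3}{5}y^{2} - \tfrac{57}{5}y.
  leading term x^{2}: subtract (-\tfrac{1}{20})·f_1 from -\tfrac{1}{4}x^{2} - \tfrac{3}{40}xy + \tfrac{261}{20}x + \tfrac{3}{5}y^{2} - \tfrac{57}{5}y → -\tfrac{3}{40}xy + \tfrac{261}{20}x + \tfrac{3}{5}y^{2} - \tfrac{45}{4}y - \tfrac{57}{20}
  leading term xy: subtract (\tfrac{3}{80})·h_4 from -\tfrac{3}{40}xy + \tfrac{261}{20}x + \tfrac{3}{5}y^{2} - \tfrac{45}{4}y - \tfrac{57}{20} → \tfrac{2091}{160}x + \tfrac{3}{5}y^{2} - \tfrac{17991}{1600}y - \tfrac{3063}{800}
  leading term x: subtract (-\tfrac{2091}{1160})·h_5 from \tfrac{2091}{160}x + \tfrac{3}{5}y^{2} - \tfrac{17991}{1600}y - \tfrac{3063}{800} → \tfrac{3}{5}y^{2} - \tfrac{3693}{1450}y + \tfrac{426}{725}
  leading term y^{2}: no divisor's leading term divides it; move \tfrac{3}{5}y^{2} to the remainder.
  leading term y: no divisor's leading term divides it; move -\tfrac{3693}{1450}y to the remainder.
  leading term 1: no divisor's leading term divides it; move \tfrac{426}{725} to the remainder.
  remainder \tfrac{3}{5}y^{2} - \tfrac{3693}{1450}y + \tfrac{426}{725} ≠ 0; add h_6 = \tfrac{3}{5}y^{2} - \tfrac{3693}{1450}y + \tfrac{426}{725} to the basis.

S(f_3,h_4): lcm = x^{2}y. S = -\tfrac{1}{4}x^{2} + 3xy^{2} + \tfrac{317}{40}xy + \tfrac{261}{20}x - 4y^{2} - 53y.
  leading term x^{2}: subtract (-\tfrac{1}{20})·f_1 from -\tfrac{1}{4}x^{2} + 3xy^{2} + \tfrac{317}{40}xy + \tfrac{261}{20}x - 4y^{2} - 53y → 3xy^{2} + \tfrac{317}{40}xy + \tfrac{261}{20}x - 4y^{2} - \tfrac{1057}{20}y - \tfrac{57}{20}
  leading term xy^{2}: subtract (-\tfrac{3}{2}y)·h_4 from 3xy^{2} + \tfrac{317}{40}xy + \tfrac{261}{20}x - 4y^{2} - \tfrac{1057}{20}y - \tfrac{57}{20} → \tfrac{287}{40}xy + \tfrac{261}{20}x - \tfrac{169}{40}y^{2} - \tfrac{137}{10}y - \tfrac{57}{20}
  leading term xy: subtract (-\tfrac{287}{80})·h_4 from \tfrac{287}{40}xy + \tfrac{261}{20}x - \tfrac{169}{40}y^{2} - \tfrac{137}{10}y - \tfrac{57}{20} → \tfrac{1801}{160}x - \tfrac{169}{40}y^{2} - \tfrac{22781}{1600}y + \tfrac{72627}{800}
  leading term x: subtract (-\tfrac{1801}{1160})·h_5 from \tfrac{1801}{160}x - \tfrac{169}{40}y^{2} - \tfrac{22781}{1600}y + \tfrac{72627}{800} → -\tfrac{169}{40}y^{2} - \tfrac{9783}{1450}y + \tfrac{68576}{725}
  leading term y^{2}: subtract (-\tfrac{169}{24})·h_6 from -\tfrac{169}{40}y^{2} - \tfrac{9783}{1450}y + \tfrac{68576}{725} → -\tfrac{286303}{11600}y + \tfrac{286303}{2900}
  leading term y: no divisor's leading term divides it; move -\tfrac{286303}{11600}y to the remainder.
  leading term 1: no divisor's leading term divides it; move \tfrac{286303}{2900} to the remainder.
  remainder -\tfrac{286303}{11600}y + \tfrac{286303}{2900} ≠ 0; add h_7 = -\tfrac{286303}{11600}y + \tfrac{286303}{2900} to the basis.

The other S-polynomials (S(f_2,f_3), S(f_2,h_4), S(f_1,h_5), S(f_2,h_5), S(f_3,h_5), S(h_4,h_5), S(f_1,h_6), S(f_2,h_6), S(f_3,h_6), S(h_4,h_6), S(h_5,h_6), S(f_1,h_7), S(f_2,h_7), S(f_3,h_7), S(h_4,h_7), S(h_5,h_7), S(h_6,h_7)) all reduce to 0 modulo the current basis, so we have a Gröbner basis.
Inter-reduce: drop elements whose leading term is divisible by another's, tail-reduce, and make monic.
Reduced Gröbner basis: {x - 3, y - 4}.

Since the basis is lex-ordered, y - 4 is univariate in y. Its roots are {4}. Back-substituting each root into the other basis elements fixes the other coordinates.
  y = 4: the earlier basis element becomes x - 3 = 0, giving x = 3 — point (3, 4).

{(3, 4)}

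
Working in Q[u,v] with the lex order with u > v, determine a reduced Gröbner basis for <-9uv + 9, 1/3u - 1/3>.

f_1 = -9uv + 9, LT = uv.
f_2 = 1/3u - 1/3, LT = u.

S(f_1,f_2): lcm = uv. S = v - 1.
  leading term v: no divisor's leading term divides it; move v to the remainder.
  leading term 1: no divisor's leading term divides it; move -1 to the remainder.
  remainder v - 1 ≠ 0; add g_3 = v - 1 to the basis.

S(f_1,g_3): lcm = uv. S = u - 1.
  leading term u: subtract (3)·f_2 from u - 1 → 0
  remainder 0.

S(f_2,g_3): leading monomials are coprime, so the S-polynomial reduces to 0 (Buchberger's first criterion).
Every S-polynomial of the final basis reduces to 0, so we have a Gröbner basis.
Inter-reduce: drop elements whose leading term is divisible by another's, tail-reduce, and make monic.

G = {u - 1, v - 1}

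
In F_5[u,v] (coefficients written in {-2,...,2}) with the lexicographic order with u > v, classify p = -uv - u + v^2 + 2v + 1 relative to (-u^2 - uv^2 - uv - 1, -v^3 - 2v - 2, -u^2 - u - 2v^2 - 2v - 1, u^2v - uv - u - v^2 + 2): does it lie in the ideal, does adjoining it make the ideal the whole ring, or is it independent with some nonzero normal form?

First compute the reduced Gröbner basis of I by Buchberger's algorithm.
f_1 = -u^2 - uv^2 - uv - 1, LT = u^2.
f_2 = -v^3 - 2v - 2, LT = v^3.
f_3 = -u^2 - u - 2v^2 - 2v - 1, LT = u^2.
f_4 = u^2v - uv - u - v^2 + 2, LT = u^2v.

S(f_1,f_3): lcm = u^2. S = uv^2 + uv - u - 2v^2 - 2v.
  leading term uv^2: no divisor's leading term divides it; move uv^2 to the remainder.
  leading term uv: no divisor's leading term divides it; move uv to the remainder.
  leading term u: no divisor's leading term divides it; move -u to the remainder.
  leading term v^2: no divisor's leading term divides it; move -2v^2 to the remainder.
  leading term v: no divisor's leading term divides it; move -2v to the remainder.
  remainder uv^2 + uv - u - 2v^2 - 2v ≠ 0; add h_5 = uv^2 + uv - u - 2v^2 - 2v to the basis.

S(f_1,f_4): lcm = u^2v. S = uv^3 + uv^2 + uv + u + v^2 + v - 2.
  leading term uv^3: subtract (-u)·f_2 from uv^3 + uv^2 + uv + u + v^2 + v - 2 → uv^2 - uv - u + v^2 + v - 2
  leading term uv^2: subtract (1)·h_5 from uv^2 - uv - u + v^2 + v - 2 → -2uv - 2v^2 - 2v - 2
  leading term uv: no divisor's leading term divides it; move -2uv to the remainder.
  leading term v^2: no divisor's leading term divides it; move -2v^2 to the remainder.
  leading term v: no divisor's leading term divides it; move -2v to the remainder.
  leading term 1: no divisor's leading term divides it; move -2 to the remainder.
  remainder -2uv - 2v^2 - 2v - 2 ≠ 0; add h_6 = -2uv - 2v^2 - 2v - 2 to the basis.

S(f_2,f_4): lcm = u^2v^3. S = 2u^2v + 2u^2 + uv^3 + uv^2 + v^4 - 2v^2.
  leading term u^2v: subtract (-2v)·f_1 from 2u^2v + 2u^2 + uv^3 + uv^2 + v^4 - 2v^2 → 2u^2 - uv^3 - uv^2 + v^4 - 2v^2 - 2v
  leading term u^2: subtract (-2)·f_1 from 2u^2 - uv^3 - uv^2 + v^4 - 2v^2 - 2v → -uv^3 + 2uv^2 - 2uv + v^4 - 2v^2 - 2v - 2
  leading term uv^3: subtract (u)·f_2 from -uv^3 + 2uv^2 - 2uv + v^4 - 2v^2 - 2v - 2 → 2uv^2 + 2u + v^4 - 2v^2 - 2v - 2
  leading term uv^2: subtract (2)·h_5 from 2uv^2 + 2u + v^4 - 2v^2 - 2v - 2 → -2uv - u + v^4 + 2v^2 + 2v - 2
  leading term uv: subtract (1)·h_6 from -2uv - u + v^4 + 2v^2 + 2v - 2 → -u + v^4 - v^2 - v
  leading term u: no divisor's leading term divides it; move -u to the remainder.
  leading term v^4: subtract (-v)·f_2 from v^4 - v^2 - v → 2v^2 + 2v
  leading term v^2: no divisor's leading term divides it; move 2v^2 to the remainder.
  leading term v: no divisor's leading term divides it; move 2v to the remainder.
  remainder -u + 2v^2 + 2v ≠ 0; add h_7 = -u + 2v^2 + 2v to the basis.

S(f_3,f_4): lcm = u^2v. S = 2uv + u + 2v^3 - 2v^2 + v - 2.
  leading term uv: subtract (-1)·h_6 from 2uv + u + 2v^3 - 2v^2 + v - 2 → u + 2v^3 + v^2 - v + 1
  leading term u: subtract (-1)·h_7 from u + 2v^3 + v^2 - v + 1 → 2v^3 - 2v^2 + v + 1
  leading term v^3: subtract (-2)·f_2 from 2v^3 - 2v^2 + v + 1 → -2v^2 + 2v + 2
  leading term v^2: no divisor's leading term divides it; move -2v^2 to the remainder.
  leading term v: no divisor's leading term divides it; move 2v to the remainder.
  leading term 1: no divisor's leading term divides it; move 2 to the remainder.
  remainder -2v^2 + 2v + 2 ≠ 0; add h_8 = -2v^2 + 2v + 2 to the basis.

S(f_1,h_5): lcm = u^2v^2. S = -u^2v + u^2 + uv^4 + uv^3 + 2uv^2 + 2uv + v^2.
  leading term u^2v: subtract (v)·f_1 from -u^2v + u^2 + uv^4 + uv^3 + 2uv^2 + 2uv + v^2 → u^2 + uv^4 + 2uv^3 - 2uv^2 + 2uv + v^2 + v
  leading term u^2: subtract (-1)·f_1 from u^2 + uv^4 + 2uv^3 - 2uv^2 + 2uv + v^2 + v → uv^4 + 2uv^3 + 2uv^2 + uv + v^2 + v - 1
  leading term uv^4: subtract (-uv)·f_2 from uv^4 + 2uv^3 + 2uv^2 + uv + v^2 + v - 1 → 2uv^3 - uv + v^2 + v - 1
  leading term uv^3: subtract (-2u)·f_2 from 2uv^3 - uv + v^2 + v - 1 → u + v^2 + v - 1
  leading term u: subtract (-1)·h_7 from u + v^2 + v - 1 → -2v^2 - 2v - 1
  leading term v^2: subtract (1)·h_8 from -2v^2 - 2v - 1 → v + 2
  leading term v: no divisor's leading term divides it; move v to the remainder.
  leading term 1: no divisor's leading term divides it; move 2 to the remainder.
  remainder v + 2 ≠ 0; add h_9 = v + 2 to the basis.

The other S-polynomials (S(f_1,f_2), S(f_2,f_3), S(f_2,h_5), S(f_3,h_5), S(f_4,h_5), S(f_1,h_6), S(f_2,h_6), S(f_3,h_6), S(f_4,h_6), S(h_5,h_6), S(f_1,h_7), S(f_2,h_7), S(f_3,h_7), S(f_4,h_7), S(h_5,h_7), S(h_6,h_7), S(f_1,h_8), S(f_2,h_8), S(f_3,h_8), S(f_4,h_8), S(h_5,h_8), S(h_6,h_8), S(h_7,h_8), S(f_1,h_9), S(f_2,h_9), S(f_3,h_9), S(f_4,h_9), S(h_5,h_9), S(h_6,h_9), S(h_7,h_9), S(h_8,h_9)) all reduce to 0 modulo the current basis, so we have a Gröbner basis.
Inter-reduce: drop elements whose leading term is divisible by another's, tail-reduce, and make monic.
Reduced Gröbner basis: {u + 1, v + 2}.
Label its elements g_1 = u + 1, g_2 = v + 2.

Reduce p = -uv - u + v^2 + 2v + 1 modulo G:
  leading term uv: subtract (-v)·g_1 from -uv - u + v^2 + 2v + 1 → -u + v^2 - 2v + 1
  leading term u: subtract (-1)·g_1 from -u + v^2 - 2v + 1 → v^2 - 2v + 2
  leading term v^2: subtract (v)·g_2 from v^2 - 2v + 2 → v + 2
  leading term v: subtract (1)·g_2 from v + 2 → 0
  normal form = 0.
Since the normal form is 0, p ∈ I.

-uv - u + v^2 + 2v + 1 lies in I (it reduces to 0).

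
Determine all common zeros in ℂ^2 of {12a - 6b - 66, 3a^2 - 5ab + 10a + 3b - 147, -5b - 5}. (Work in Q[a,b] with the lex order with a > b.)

{(5, -1)}

Compute a lex Gröbner basis by Buchberger's algorithm.
f_1 = 12a - 6b - 66, LT = a.
f_2 = 3a^2 - 5ab + 10a + 3b - 147, LT = a^2.
f_3 = -5b - 5, LT = b.

The S-polynomials (S(f_1,f_2), S(f_1,f_3), S(f_2,f_3)) all reduce to 0 modulo the current basis, so we have a Gröbner basis.
Inter-reduce: drop elements whose leading term is divisible by another's, tail-reduce, and make monic.
Reduced Gröbner basis: {a - 5, b + 1}.

A lex Gröbner basis eliminates variables successively. Here b + 1 depends only on b, with roots {-1}; lifting each root through the earlier basis elements recovers the full solutions.
  b = -1: the earlier basis element becomes a - 5 = 0, giving a = 5 — point (5, -1).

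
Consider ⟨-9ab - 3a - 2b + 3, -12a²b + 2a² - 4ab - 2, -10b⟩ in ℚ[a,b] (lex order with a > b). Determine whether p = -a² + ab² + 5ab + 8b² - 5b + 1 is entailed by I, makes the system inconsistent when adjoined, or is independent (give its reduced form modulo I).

-a² + ab² + 5ab + 8b² - 5b + 1 lies in I (it reduces to 0).

First compute the reduced Gröbner basis of I by Buchberger's algorithm.
f_1 = -9ab - 3a - 2b + 3, LT = ab.
f_2 = -12a²b + 2a² - 4ab - 2, LT = a²b.
f_3 = -10b, LT = b.

S(f_1,f_2): lcm = a²b. S = ½a² - 1/9ab - ⅓a - ⅙.
  leading term a²: no divisor's leading term divides it; move ½a² to the remainder.
  leading term ab: subtract (1/81)·f_1 from -1/9ab - ⅓a - ⅙ → -8/27a + 2/81b - 11/54
  leading term a: no divisor's leading term divides it; move -8/27a to the remainder.
  leading term b: subtract (-1/405)·f_3 from 2/81b - 11/54 → -11/54
  leading term 1: no divisor's leading term divides it; move -11/54 to the remainder.
  remainder ½a² - 8/27a - 11/54 ≠ 0; add h_4 = ½a² - 8/27a - 11/54 to the basis.

S(f_1,f_3): lcm = ab. S = ⅓a + 2/9b - ⅓.
  leading term a: no divisor's leading term divides it; move ⅓a to the remainder.
  leading term b: subtract (-1/45)·f_3 from 2/9b - ⅓ → -⅓
  leading term 1: no divisor's leading term divides it; move -⅓ to the remainder.
  remainder ⅓a - ⅓ ≠ 0; add h_5 = ⅓a - ⅓ to the basis.

The other S-polynomials (S(f_2,f_3), S(f_1,h_4), S(f_2,h_4), S(f_3,h_4), S(f_1,h_5), S(f_2,h_5), S(f_3,h_5), S(h_4,h_5)) all reduce to 0 modulo the current basis, so we have a Gröbner basis.
Inter-reduce: drop elements whose leading term is divisible by another's, tail-reduce, and make monic.
Reduced Gröbner basis: {a - 1, b}.
Label its elements g_1 = a - 1, g_2 = b.

Reduce p = -a² + ab² + 5ab + 8b² - 5b + 1 modulo G:
  leading term a²: subtract (-a)·g_1 from -a² + ab² + 5ab + 8b² - 5b + 1 → ab² + 5ab - a + 8b² - 5b + 1
  leading term ab²: subtract (b²)·g_1 from ab² + 5ab - a + 8b² - 5b + 1 → 5ab - a + 9b² - 5b + 1
  leading term ab: subtract (5b)·g_1 from 5ab - a + 9b² - 5b + 1 → -a + 9b² + 1
  leading term a: subtract (-1)·g_1 from -a + 9b² + 1 → 9b²
  leading term b²: subtract (9b)·g_2 from 9b² → 0
  normal form = 0.
Since the normal form is 0, p ∈ I.

The remainder on division by a Gröbner basis is unique — it is the normal form.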